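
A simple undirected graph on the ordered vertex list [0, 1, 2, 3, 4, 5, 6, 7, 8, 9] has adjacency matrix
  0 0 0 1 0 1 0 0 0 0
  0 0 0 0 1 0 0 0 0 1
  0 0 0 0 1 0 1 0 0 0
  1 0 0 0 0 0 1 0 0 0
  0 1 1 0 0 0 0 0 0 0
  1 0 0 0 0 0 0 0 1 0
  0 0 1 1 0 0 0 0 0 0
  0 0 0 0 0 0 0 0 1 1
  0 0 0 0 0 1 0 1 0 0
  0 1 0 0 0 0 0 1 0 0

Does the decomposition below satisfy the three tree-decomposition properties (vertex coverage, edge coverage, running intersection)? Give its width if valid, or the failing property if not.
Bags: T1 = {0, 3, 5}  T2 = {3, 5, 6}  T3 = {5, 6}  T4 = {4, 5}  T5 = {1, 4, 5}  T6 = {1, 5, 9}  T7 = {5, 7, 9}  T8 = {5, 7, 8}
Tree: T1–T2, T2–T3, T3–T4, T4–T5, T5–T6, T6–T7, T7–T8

No — vertex 2 appears in no bag.

A tree decomposition must satisfy three properties: every vertex lies in some bag; for every edge, both endpoints lie together in some bag; and for every vertex, the bags containing it form a connected subtree. Here vertex 2 appears in no bag, so the decomposition is invalid.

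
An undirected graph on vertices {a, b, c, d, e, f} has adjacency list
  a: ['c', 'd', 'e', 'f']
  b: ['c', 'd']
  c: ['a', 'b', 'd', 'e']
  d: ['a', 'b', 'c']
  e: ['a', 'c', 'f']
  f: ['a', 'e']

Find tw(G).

2

A width-2 tree decomposition is:
Bags: B1 = {a, c, d}  B2 = {a, c, e}  B3 = {b, c, d}  B4 = {a, e, f}
Tree: B1–B2, B1–B3, B2–B4
Each bag holds 3 vertices, so the decomposition has width 2, which upper-bounds the treewidth. For the lower bound, the 3 vertices {a, c, d} are pairwise adjacent, and any tree decomposition puts a clique entirely inside one bag — forcing width ≥ 2. Combining the bounds, tw(G) = 2.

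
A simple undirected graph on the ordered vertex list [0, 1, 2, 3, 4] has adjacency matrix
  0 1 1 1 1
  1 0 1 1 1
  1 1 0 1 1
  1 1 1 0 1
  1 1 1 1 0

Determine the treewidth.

4

A width-4 tree decomposition is:
Bags: B1 = {0, 1, 2, 3, 4}
Tree: (single bag)
A single bag containing all 5 vertices is trivially a valid decomposition of width 4. Conversely, {0, 1, 2, 3, 4} is a clique of size 5, and the vertices of any clique must share a bag in every tree decomposition; so some bag has ≥ 5 vertices and tw(G) ≥ 4. Hence tw(G) = 4 exactly.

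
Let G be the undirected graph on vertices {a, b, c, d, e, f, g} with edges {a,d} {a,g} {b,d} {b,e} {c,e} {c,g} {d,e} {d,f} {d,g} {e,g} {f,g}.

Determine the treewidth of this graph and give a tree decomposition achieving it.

Each bag holds 3 vertices, so the decomposition has width 2, which upper-bounds the treewidth. Conversely, {d, e, g} is a clique of size 3, and the vertices of any clique must share a bag in every tree decomposition; so some bag has ≥ 3 vertices and tw(G) ≥ 2. The upper and lower bounds meet at 2, so that is the treewidth.

Treewidth 2.
Bags: B1 = {b, d, e}  B2 = {d, e, g}  B3 = {c, e, g}  B4 = {d, f, g}  B5 = {a, d, g}
Tree: B1–B2, B2–B3, B2–B4, B4–B5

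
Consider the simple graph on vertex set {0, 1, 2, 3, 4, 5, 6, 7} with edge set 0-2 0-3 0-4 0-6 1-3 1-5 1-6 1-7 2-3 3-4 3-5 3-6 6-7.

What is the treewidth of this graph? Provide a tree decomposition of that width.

Each bag holds 3 vertices, so the decomposition has width 2, which upper-bounds the treewidth. Conversely, {0, 2, 3} is a clique of size 3, and the vertices of any clique must share a bag in every tree decomposition; so some bag has ≥ 3 vertices and tw(G) ≥ 2. Therefore the treewidth is 2.

Treewidth 2.
One such decomposition:
Bags: B1 = {1, 6, 7}  B2 = {1, 3, 6}  B3 = {0, 3, 6}  B4 = {1, 3, 5}  B5 = {0, 2, 3}  B6 = {0, 3, 4}
Tree: B1–B2, B2–B3, B2–B4, B3–B5, B5–B6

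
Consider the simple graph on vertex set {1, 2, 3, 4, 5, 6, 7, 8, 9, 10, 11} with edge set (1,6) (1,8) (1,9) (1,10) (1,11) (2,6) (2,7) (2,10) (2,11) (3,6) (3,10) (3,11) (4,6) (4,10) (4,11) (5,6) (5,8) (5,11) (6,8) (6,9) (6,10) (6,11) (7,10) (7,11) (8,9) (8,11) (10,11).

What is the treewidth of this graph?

3

A width-3 tree decomposition is:
Bags: B1 = {4, 6, 10, 11}  B2 = {1, 6, 10, 11}  B3 = {2, 6, 10, 11}  B4 = {1, 6, 8, 11}  B5 = {2, 7, 10, 11}  B6 = {1, 6, 8, 9}  B7 = {3, 6, 10, 11}  B8 = {5, 6, 8, 11}
Tree: B1–B2, B1–B3, B2–B4, B3–B5, B4–B6, B1–B7, B4–B8
Each bag holds 4 vertices, so the decomposition has width 3, which upper-bounds the treewidth. Conversely, {1, 6, 8, 9} is a clique of size 4, and the vertices of any clique must share a bag in every tree decomposition; so some bag has ≥ 4 vertices and tw(G) ≥ 3. Combining the bounds, tw(G) = 3.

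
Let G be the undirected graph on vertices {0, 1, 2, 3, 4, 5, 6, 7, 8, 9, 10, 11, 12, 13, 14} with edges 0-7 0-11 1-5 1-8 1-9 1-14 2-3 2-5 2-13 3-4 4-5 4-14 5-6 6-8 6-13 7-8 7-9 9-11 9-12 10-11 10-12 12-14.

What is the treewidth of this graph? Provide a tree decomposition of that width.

Treewidth 3.
One optimal decomposition is:
Bags: B1 = {2, 3, 4, 13}  B2 = {2, 4, 5, 13}  B3 = {4, 5, 6, 13}  B4 = {4, 5, 6, 14}  B5 = {1, 5, 6, 14}  B6 = {1, 6, 8, 14}  B7 = {1, 8, 12, 14}  B8 = {1, 8, 9, 12}  B9 = {7, 8, 9, 12}  B10 = {7, 9, 10, 12}  B11 = {7, 9, 10, 11}  B12 = {0, 7, 10, 11}
Tree: B1–B2, B2–B3, B3–B4, B4–B5, B5–B6, B6–B7, B7–B8, B8–B9, B9–B10, B10–B11, B11–B12

Every bag has size at most 4, so the width is 4 − 1 = 3 and tw(G) ≤ 3. For the lower bound: the 4 vertex sets {2,3,13}, {4}, {5}, {1,6,8,14} are disjoint, each induces a connected subgraph, and every pair is joined by at least one edge of G. Contracting each set to a single vertex therefore yields K_{4} as a minor, and since treewidth is minor-monotone, tw(G) ≥ tw(K_{4}) = 3. Combining the bounds, tw(G) = 3.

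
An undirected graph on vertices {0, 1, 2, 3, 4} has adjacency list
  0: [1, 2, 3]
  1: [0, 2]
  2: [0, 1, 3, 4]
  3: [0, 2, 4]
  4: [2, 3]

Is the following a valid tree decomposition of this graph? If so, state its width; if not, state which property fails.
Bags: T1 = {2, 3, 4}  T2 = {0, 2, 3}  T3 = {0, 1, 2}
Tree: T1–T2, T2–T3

Every vertex of G appears in some bag (union = {0, 1, 2, 3, 4}); every edge is covered by a bag; and for each vertex v the set of bags containing v is connected in the bag tree. The decomposition is therefore valid. The largest bag has 3 vertices, so the width is 2.

Yes; width 2.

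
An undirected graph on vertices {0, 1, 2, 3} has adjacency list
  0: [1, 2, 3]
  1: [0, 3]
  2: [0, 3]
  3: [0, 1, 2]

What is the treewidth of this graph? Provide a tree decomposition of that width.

Treewidth 2.
One such decomposition:
Bags: B1 = {0, 1, 3}  B2 = {0, 2, 3}
Tree: B1–B2

Each bag holds 3 vertices, so the decomposition has width 2, which upper-bounds the treewidth. For the lower bound, the 3 vertices {0, 1, 3} are pairwise adjacent, and any tree decomposition puts a clique entirely inside one bag — forcing width ≥ 2. The upper and lower bounds meet at 2, so that is the treewidth.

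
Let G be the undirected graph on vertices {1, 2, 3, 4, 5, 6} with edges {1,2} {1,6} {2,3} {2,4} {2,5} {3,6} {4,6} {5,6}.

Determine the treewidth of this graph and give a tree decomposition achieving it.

The largest bag has 3 vertices, giving width 2; this decomposition certifies tw(G) ≤ 2. Since 1–2–4–6–1 is a cycle in G, G is not acyclic. Forests are exactly the graphs of treewidth ≤ 1, so tw(G) ≥ 2. Combining the bounds, tw(G) = 2.

Treewidth 2.
One such decomposition:
Bags: B1 = {1, 2, 6}  B2 = {2, 4, 6}  B3 = {2, 3, 6}  B4 = {2, 5, 6}
Tree: B1–B2, B2–B3, B3–B4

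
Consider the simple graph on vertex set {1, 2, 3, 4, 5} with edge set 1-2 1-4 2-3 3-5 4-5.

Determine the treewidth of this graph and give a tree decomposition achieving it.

Every bag has size at most 3, so the width is 3 − 1 = 2 and tw(G) ≤ 2. Since 4–5–3–2–1–4 is a cycle in G, G is not acyclic. Forests are exactly the graphs of treewidth ≤ 1, so tw(G) ≥ 2. Therefore the treewidth is 2.

Treewidth 2.
Bags: B1 = {3, 4, 5}  B2 = {2, 3, 4}  B3 = {1, 2, 4}
Tree: B1–B2, B2–B3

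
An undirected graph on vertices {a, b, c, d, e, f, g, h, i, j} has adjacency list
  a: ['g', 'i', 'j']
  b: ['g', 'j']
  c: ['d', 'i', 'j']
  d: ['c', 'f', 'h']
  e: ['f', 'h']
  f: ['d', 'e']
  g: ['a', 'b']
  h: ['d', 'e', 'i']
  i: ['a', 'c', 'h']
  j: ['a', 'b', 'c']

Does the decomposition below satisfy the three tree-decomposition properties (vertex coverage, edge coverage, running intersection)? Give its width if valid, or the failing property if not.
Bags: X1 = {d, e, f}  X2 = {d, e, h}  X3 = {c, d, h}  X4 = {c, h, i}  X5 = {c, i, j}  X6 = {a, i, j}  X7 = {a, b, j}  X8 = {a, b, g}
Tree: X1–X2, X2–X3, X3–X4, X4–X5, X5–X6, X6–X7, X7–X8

Yes; width 2.

Vertex coverage: the bags together contain {a, b, c, d, e, f, g, h, i, j}, the full vertex set. Edge coverage: each edge of G has both endpoints in at least one bag. Running intersection: for every vertex, the bags containing it form a connected subtree. All three properties hold, so this is a valid tree decomposition of width max|bag| − 1 = 2, and hence tw(G) ≤ 2.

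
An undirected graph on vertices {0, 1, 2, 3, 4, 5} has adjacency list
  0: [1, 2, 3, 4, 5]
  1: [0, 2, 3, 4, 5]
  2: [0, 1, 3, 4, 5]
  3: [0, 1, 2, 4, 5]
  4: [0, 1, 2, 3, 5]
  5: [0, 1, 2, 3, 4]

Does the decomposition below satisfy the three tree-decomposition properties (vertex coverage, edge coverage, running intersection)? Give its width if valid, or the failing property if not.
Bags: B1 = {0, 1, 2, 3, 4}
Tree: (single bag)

No — vertex 5 appears in no bag.

A tree decomposition must satisfy three properties: every vertex lies in some bag; for every edge, both endpoints lie together in some bag; and for every vertex, the bags containing it form a connected subtree. Here vertex 5 appears in no bag, so the decomposition is invalid.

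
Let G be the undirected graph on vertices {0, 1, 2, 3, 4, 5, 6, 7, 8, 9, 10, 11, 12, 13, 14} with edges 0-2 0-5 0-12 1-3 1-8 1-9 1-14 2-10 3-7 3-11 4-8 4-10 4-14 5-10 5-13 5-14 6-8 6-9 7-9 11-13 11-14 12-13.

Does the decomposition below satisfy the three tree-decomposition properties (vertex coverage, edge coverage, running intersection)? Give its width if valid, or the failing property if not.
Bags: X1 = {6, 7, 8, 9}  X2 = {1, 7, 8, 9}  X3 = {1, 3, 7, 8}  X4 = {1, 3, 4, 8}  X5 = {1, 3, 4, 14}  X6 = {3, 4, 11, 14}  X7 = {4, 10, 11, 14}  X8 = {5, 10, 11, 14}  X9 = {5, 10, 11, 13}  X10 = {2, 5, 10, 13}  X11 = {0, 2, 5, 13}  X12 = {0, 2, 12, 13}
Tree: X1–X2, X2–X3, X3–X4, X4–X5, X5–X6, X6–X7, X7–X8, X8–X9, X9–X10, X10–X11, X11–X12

Yes; width 3.

Every vertex of G appears in some bag (union = {0, 1, 2, 3, 4, 5, 6, 7, 8, 9, 10, 11, 12, 13, 14}); every edge is covered by a bag; and for each vertex v the set of bags containing v is connected in the bag tree. The decomposition is therefore valid. The largest bag has 4 vertices, so the width is 3.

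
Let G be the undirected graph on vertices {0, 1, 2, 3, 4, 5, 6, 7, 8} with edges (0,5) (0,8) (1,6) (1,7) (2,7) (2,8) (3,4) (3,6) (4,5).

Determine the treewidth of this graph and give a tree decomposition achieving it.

Treewidth 2.
One optimal decomposition is:
Bags: B1 = {0, 2, 8}  B2 = {0, 2, 7}  B3 = {0, 1, 7}  B4 = {0, 1, 6}  B5 = {0, 3, 6}  B6 = {0, 3, 4}  B7 = {0, 4, 5}
Tree: B1–B2, B2–B3, B3–B4, B4–B5, B5–B6, B6–B7

Every bag has size at most 3, so the width is 3 − 1 = 2 and tw(G) ≤ 2. Since 0–8–2–7–1–6–3–4–5–0 is a cycle in G, G is not acyclic. Forests are exactly the graphs of treewidth ≤ 1, so tw(G) ≥ 2. Combining the bounds, tw(G) = 2.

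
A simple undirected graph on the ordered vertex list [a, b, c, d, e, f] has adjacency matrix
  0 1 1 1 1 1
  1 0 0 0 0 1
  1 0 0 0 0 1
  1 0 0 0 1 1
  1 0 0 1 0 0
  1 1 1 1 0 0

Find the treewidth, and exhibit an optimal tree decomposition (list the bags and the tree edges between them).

Each bag holds 3 vertices, so the decomposition has width 2, which upper-bounds the treewidth. For the lower bound, the 3 vertices {a, d, e} are pairwise adjacent, and any tree decomposition puts a clique entirely inside one bag — forcing width ≥ 2. Combining the bounds, tw(G) = 2.

Treewidth 2.
One such decomposition:
Bags: B1 = {a, d, f}  B2 = {a, c, f}  B3 = {a, b, f}  B4 = {a, d, e}
Tree: B1–B2, B1–B3, B1–B4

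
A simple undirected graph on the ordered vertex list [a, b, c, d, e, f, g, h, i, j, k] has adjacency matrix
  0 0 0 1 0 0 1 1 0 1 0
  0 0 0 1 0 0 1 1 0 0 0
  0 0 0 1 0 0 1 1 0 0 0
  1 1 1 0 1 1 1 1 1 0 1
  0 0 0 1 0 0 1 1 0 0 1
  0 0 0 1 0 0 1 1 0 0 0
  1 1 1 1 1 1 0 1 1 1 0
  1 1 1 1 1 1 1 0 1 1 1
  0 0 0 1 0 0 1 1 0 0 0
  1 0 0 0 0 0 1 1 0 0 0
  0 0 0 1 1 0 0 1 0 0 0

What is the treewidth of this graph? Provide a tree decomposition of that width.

The largest bag has 4 vertices, giving width 3; this decomposition certifies tw(G) ≤ 3. Conversely, {d, f, g, h} is a clique of size 4, and the vertices of any clique must share a bag in every tree decomposition; so some bag has ≥ 4 vertices and tw(G) ≥ 3. Therefore the treewidth is 3.

Treewidth 3.
Bags: B1 = {b, d, g, h}  B2 = {d, e, g, h}  B3 = {a, d, g, h}  B4 = {a, g, h, j}  B5 = {c, d, g, h}  B6 = {d, e, h, k}  B7 = {d, f, g, h}  B8 = {d, g, h, i}
Tree: B1–B2, B1–B3, B3–B4, B3–B5, B2–B6, B3–B7, B5–B8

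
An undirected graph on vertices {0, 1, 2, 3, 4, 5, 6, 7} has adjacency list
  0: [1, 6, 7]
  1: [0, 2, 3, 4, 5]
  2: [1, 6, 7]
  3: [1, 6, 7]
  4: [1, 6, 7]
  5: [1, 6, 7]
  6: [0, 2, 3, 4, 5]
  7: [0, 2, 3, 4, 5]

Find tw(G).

3

A width-3 tree decomposition is:
Bags: B1 = {1, 4, 6, 7}  B2 = {0, 1, 6, 7}  B3 = {1, 2, 6, 7}  B4 = {1, 3, 6, 7}  B5 = {1, 5, 6, 7}
Tree: B1–B2, B2–B3, B3–B4, B4–B5
Every bag has size at most 4, so the width is 4 − 1 = 3 and tw(G) ≤ 3. For the lower bound: the 4 vertex sets {1,4}, {0,7}, {6}, {2} are disjoint, each induces a connected subgraph, and every pair is joined by at least one edge of G. Contracting each set to a single vertex therefore yields K_{4} as a minor, and since treewidth is minor-monotone, tw(G) ≥ tw(K_{4}) = 3. Hence tw(G) = 3 exactly.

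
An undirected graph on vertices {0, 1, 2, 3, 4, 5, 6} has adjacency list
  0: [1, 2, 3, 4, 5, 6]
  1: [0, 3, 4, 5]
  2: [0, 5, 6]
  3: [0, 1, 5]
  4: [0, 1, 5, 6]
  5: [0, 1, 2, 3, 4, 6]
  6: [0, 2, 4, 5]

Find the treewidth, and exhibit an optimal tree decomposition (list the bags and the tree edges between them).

Every bag has size at most 4, so the width is 4 − 1 = 3 and tw(G) ≤ 3. On the other hand G contains the 4-clique {0, 1, 3, 5}. A clique must lie in a single bag of any decomposition, so no decomposition can have width below 3. Hence tw(G) = 3 exactly.

Treewidth 3.
One optimal decomposition is:
Bags: B1 = {0, 2, 5, 6}  B2 = {0, 4, 5, 6}  B3 = {0, 1, 4, 5}  B4 = {0, 1, 3, 5}
Tree: B1–B2, B2–B3, B3–B4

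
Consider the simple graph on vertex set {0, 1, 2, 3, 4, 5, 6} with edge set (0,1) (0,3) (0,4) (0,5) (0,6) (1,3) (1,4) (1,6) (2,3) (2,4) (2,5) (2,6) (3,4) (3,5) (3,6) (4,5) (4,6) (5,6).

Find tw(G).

A width-4 tree decomposition is:
Bags: B1 = {0, 1, 3, 4, 6}  B2 = {0, 3, 4, 5, 6}  B3 = {2, 3, 4, 5, 6}
Tree: B1–B2, B2–B3
Every bag has size at most 5, so the width is 5 − 1 = 4 and tw(G) ≤ 4. For the lower bound, the 5 vertices {0, 1, 3, 4, 6} are pairwise adjacent, and any tree decomposition puts a clique entirely inside one bag — forcing width ≥ 4. Hence tw(G) = 4 exactly.

4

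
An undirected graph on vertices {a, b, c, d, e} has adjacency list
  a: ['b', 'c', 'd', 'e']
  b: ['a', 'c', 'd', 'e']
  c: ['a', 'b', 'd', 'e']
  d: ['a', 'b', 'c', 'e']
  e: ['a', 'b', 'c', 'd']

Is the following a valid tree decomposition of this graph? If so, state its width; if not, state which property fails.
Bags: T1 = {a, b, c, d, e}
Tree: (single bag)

Every vertex of G appears in some bag (union = {a, b, c, d, e}); every edge is covered by a bag; and for each vertex v the set of bags containing v is connected in the bag tree. The decomposition is therefore valid. The largest bag has 5 vertices, so the width is 4.

Yes; width 4.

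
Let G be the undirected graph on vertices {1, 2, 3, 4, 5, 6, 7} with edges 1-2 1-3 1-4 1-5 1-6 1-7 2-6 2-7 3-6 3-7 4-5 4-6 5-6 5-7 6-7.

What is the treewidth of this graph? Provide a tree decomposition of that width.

Treewidth 3.
Bags: B1 = {1, 2, 6, 7}  B2 = {1, 5, 6, 7}  B3 = {1, 3, 6, 7}  B4 = {1, 4, 5, 6}
Tree: B1–B2, B2–B3, B2–B4

The largest bag has 4 vertices, giving width 3; this decomposition certifies tw(G) ≤ 3. Conversely, {1, 4, 5, 6} is a clique of size 4, and the vertices of any clique must share a bag in every tree decomposition; so some bag has ≥ 4 vertices and tw(G) ≥ 3. Combining the bounds, tw(G) = 3.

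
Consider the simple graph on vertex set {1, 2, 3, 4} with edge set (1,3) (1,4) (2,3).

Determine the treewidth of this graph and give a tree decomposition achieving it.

Each bag holds 2 vertices, so the decomposition has width 1, which upper-bounds the treewidth. Since G has at least one edge (e.g. 4–1), it is not an edgeless graph, so tw(G) ≥ 1. Therefore the treewidth is 1.

Treewidth 1.
Bags: B1 = {1, 4}  B2 = {1, 3}  B3 = {2, 3}
Tree: B1–B2, B2–B3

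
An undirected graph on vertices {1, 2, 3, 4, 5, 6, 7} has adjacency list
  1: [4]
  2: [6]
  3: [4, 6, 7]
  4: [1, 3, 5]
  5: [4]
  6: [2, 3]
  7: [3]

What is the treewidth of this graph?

1

A width-1 tree decomposition is:
Bags: B1 = {2, 6}  B2 = {3, 6}  B3 = {3, 4}  B4 = {4, 5}  B5 = {1, 4}  B6 = {3, 7}
Tree: B1–B2, B2–B3, B3–B4, B3–B5, B3–B6
The largest bag has 2 vertices, giving width 1; this decomposition certifies tw(G) ≤ 1. Any graph with an edge has treewidth ≥ 1, and G has the edge 6–2. Therefore the treewidth is 1.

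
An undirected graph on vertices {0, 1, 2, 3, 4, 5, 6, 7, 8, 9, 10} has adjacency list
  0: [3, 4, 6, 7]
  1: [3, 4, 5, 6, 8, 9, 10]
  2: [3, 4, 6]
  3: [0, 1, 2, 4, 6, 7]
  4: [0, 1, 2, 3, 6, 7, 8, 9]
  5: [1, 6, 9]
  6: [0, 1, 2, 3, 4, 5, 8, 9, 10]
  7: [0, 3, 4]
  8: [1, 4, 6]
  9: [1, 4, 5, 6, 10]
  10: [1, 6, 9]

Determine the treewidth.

A width-3 tree decomposition is:
Bags: B1 = {1, 4, 6, 9}  B2 = {1, 3, 4, 6}  B3 = {1, 4, 6, 8}  B4 = {1, 5, 6, 9}  B5 = {0, 3, 4, 6}  B6 = {0, 3, 4, 7}  B7 = {1, 6, 9, 10}  B8 = {2, 3, 4, 6}
Tree: B1–B2, B1–B3, B1–B4, B2–B5, B5–B6, B4–B7, B5–B8
The largest bag has 4 vertices, giving width 3; this decomposition certifies tw(G) ≤ 3. For the lower bound, the 4 vertices {0, 3, 4, 6} are pairwise adjacent, and any tree decomposition puts a clique entirely inside one bag — forcing width ≥ 3. Therefore the treewidth is 3.

3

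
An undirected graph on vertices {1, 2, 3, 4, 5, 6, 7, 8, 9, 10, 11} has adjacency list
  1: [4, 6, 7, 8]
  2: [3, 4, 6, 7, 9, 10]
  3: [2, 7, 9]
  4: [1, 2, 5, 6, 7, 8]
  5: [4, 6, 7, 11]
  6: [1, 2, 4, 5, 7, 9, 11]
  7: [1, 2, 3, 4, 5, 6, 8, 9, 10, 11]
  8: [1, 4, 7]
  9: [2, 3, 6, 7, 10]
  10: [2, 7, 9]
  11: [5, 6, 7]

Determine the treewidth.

3

A width-3 tree decomposition is:
Bags: B1 = {2, 4, 6, 7}  B2 = {2, 6, 7, 9}  B3 = {4, 5, 6, 7}  B4 = {2, 3, 7, 9}  B5 = {1, 4, 6, 7}  B6 = {1, 4, 7, 8}  B7 = {2, 7, 9, 10}  B8 = {5, 6, 7, 11}
Tree: B1–B2, B1–B3, B2–B4, B3–B5, B5–B6, B4–B7, B3–B8
The largest bag has 4 vertices, giving width 3; this decomposition certifies tw(G) ≤ 3. For the lower bound, the 4 vertices {1, 4, 7, 8} are pairwise adjacent, and any tree decomposition puts a clique entirely inside one bag — forcing width ≥ 3. The upper and lower bounds meet at 3, so that is the treewidth.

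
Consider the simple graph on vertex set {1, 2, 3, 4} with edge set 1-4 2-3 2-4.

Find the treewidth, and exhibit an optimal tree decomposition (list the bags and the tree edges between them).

Treewidth 1.
One optimal decomposition is:
Bags: B1 = {2, 4}  B2 = {1, 4}  B3 = {2, 3}
Tree: B1–B2, B1–B3

The largest bag has 2 vertices, giving width 1; this decomposition certifies tw(G) ≤ 1. Since G has at least one edge (e.g. 4–2), it is not an edgeless graph, so tw(G) ≥ 1. Combining the bounds, tw(G) = 1.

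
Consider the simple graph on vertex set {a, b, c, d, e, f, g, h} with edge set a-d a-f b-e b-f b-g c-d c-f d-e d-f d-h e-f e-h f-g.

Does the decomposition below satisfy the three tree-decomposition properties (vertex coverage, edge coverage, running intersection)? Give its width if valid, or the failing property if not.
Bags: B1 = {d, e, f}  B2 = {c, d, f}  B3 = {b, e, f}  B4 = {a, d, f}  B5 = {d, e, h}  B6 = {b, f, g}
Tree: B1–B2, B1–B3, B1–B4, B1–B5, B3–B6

Yes; width 2.

Every vertex of G appears in some bag (union = {a, b, c, d, e, f, g, h}); every edge is covered by a bag; and for each vertex v the set of bags containing v is connected in the bag tree. The decomposition is therefore valid. The largest bag has 3 vertices, so the width is 2.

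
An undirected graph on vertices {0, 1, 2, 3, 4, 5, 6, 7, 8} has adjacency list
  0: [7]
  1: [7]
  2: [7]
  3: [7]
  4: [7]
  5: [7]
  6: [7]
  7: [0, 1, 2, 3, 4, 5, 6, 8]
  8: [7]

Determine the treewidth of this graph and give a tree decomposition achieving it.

Every bag has size at most 2, so the width is 2 − 1 = 1 and tw(G) ≤ 1. Since G has at least one edge (e.g. 7–4), it is not an edgeless graph, so tw(G) ≥ 1. The upper and lower bounds meet at 1, so that is the treewidth.

Treewidth 1.
Bags: B1 = {4, 7}  B2 = {5, 7}  B3 = {1, 7}  B4 = {2, 7}  B5 = {6, 7}  B6 = {7, 8}  B7 = {0, 7}  B8 = {3, 7}
Tree: B1–B2, B2–B3, B2–B4, B3–B5, B2–B6, B6–B7, B3–B8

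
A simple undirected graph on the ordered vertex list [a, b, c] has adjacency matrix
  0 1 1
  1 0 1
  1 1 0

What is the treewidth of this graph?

A width-2 tree decomposition is:
Bags: B1 = {a, b, c}
Tree: (single bag)
A single bag containing all 3 vertices is trivially a valid decomposition of width 2. Conversely, {a, b, c} is a clique of size 3, and the vertices of any clique must share a bag in every tree decomposition; so some bag has ≥ 3 vertices and tw(G) ≥ 2. Therefore the treewidth is 2.

2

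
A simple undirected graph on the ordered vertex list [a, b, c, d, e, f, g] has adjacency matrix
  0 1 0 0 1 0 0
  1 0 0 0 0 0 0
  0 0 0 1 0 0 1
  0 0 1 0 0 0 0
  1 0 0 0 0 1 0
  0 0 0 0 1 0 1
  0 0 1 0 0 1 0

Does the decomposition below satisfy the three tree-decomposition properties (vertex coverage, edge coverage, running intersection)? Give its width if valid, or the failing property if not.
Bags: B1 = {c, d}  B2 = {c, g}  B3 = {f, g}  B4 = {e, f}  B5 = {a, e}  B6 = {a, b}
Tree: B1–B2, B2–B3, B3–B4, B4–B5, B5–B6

Yes; width 1.

Vertex coverage: the bags together contain {a, b, c, d, e, f, g}, the full vertex set. Edge coverage: each edge of G has both endpoints in at least one bag. Running intersection: for every vertex, the bags containing it form a connected subtree. All three properties hold, so this is a valid tree decomposition of width max|bag| − 1 = 1, and hence tw(G) ≤ 1.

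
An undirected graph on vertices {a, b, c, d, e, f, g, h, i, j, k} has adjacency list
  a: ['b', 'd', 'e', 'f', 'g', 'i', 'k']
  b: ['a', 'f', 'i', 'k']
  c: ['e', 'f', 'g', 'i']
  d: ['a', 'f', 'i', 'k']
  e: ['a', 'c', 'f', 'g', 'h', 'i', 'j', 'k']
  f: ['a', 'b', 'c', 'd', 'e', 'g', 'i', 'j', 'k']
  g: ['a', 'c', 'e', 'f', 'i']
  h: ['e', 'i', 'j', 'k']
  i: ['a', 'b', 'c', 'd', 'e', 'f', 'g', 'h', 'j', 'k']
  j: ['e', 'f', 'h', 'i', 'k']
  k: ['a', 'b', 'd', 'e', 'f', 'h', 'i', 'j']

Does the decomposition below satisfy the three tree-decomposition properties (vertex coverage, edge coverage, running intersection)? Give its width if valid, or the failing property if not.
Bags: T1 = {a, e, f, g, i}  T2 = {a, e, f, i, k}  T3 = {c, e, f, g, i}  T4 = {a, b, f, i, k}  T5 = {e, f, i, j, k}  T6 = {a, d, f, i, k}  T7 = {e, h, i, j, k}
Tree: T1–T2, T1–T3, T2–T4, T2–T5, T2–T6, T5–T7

Vertex coverage: the bags together contain {a, b, c, d, e, f, g, h, i, j, k}, the full vertex set. Edge coverage: each edge of G has both endpoints in at least one bag. Running intersection: for every vertex, the bags containing it form a connected subtree. All three properties hold, so this is a valid tree decomposition of width max|bag| − 1 = 4, and hence tw(G) ≤ 4.

Yes; width 4.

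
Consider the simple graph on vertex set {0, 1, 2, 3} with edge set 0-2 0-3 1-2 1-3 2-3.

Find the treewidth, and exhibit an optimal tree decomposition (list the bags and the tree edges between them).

The largest bag has 3 vertices, giving width 2; this decomposition certifies tw(G) ≤ 2. For the lower bound, the 3 vertices {0, 2, 3} are pairwise adjacent, and any tree decomposition puts a clique entirely inside one bag — forcing width ≥ 2. Combining the bounds, tw(G) = 2.

Treewidth 2.
One such decomposition:
Bags: B1 = {0, 2, 3}  B2 = {1, 2, 3}
Tree: B1–B2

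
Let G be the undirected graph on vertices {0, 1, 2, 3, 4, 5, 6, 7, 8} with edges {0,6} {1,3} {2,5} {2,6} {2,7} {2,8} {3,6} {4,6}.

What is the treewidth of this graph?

1

A width-1 tree decomposition is:
Bags: B1 = {3, 6}  B2 = {1, 3}  B3 = {2, 6}  B4 = {2, 5}  B5 = {2, 7}  B6 = {2, 8}  B7 = {4, 6}  B8 = {0, 6}
Tree: B1–B2, B1–B3, B3–B4, B3–B5, B4–B6, B1–B7, B3–B8
The largest bag has 2 vertices, giving width 1; this decomposition certifies tw(G) ≤ 1. Any graph with an edge has treewidth ≥ 1, and G has the edge 3–6. Combining the bounds, tw(G) = 1.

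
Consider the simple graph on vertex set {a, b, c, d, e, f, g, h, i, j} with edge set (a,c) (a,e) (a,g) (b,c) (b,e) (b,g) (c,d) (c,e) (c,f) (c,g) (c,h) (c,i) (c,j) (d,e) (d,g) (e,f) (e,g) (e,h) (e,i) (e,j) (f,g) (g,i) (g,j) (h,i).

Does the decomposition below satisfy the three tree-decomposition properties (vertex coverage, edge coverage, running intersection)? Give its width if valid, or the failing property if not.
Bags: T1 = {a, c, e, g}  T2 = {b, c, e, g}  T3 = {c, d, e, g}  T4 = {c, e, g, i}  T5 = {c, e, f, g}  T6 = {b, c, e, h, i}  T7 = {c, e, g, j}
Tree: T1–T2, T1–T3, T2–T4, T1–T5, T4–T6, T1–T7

No — bags containing vertex b are not connected in the tree.

A tree decomposition must satisfy three properties: every vertex lies in some bag; for every edge, both endpoints lie together in some bag; and for every vertex, the bags containing it form a connected subtree. Here bags containing vertex b are not connected in the tree, so the decomposition is invalid.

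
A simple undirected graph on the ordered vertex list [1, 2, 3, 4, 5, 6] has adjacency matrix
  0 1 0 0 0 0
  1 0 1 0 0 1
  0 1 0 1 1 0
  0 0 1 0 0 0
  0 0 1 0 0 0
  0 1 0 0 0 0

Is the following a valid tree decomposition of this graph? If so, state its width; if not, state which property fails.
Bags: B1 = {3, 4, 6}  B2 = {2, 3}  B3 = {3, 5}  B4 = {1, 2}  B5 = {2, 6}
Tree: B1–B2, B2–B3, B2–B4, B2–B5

A tree decomposition must satisfy three properties: every vertex lies in some bag; for every edge, both endpoints lie together in some bag; and for every vertex, the bags containing it form a connected subtree. Here bags containing vertex 6 are not connected in the tree, so the decomposition is invalid.

No — bags containing vertex 6 are not connected in the tree.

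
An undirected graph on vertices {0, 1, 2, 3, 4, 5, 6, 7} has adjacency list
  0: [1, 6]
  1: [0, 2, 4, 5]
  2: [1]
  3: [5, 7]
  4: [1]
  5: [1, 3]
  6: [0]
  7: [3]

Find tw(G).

1

A width-1 tree decomposition is:
Bags: B1 = {3, 5}  B2 = {1, 5}  B3 = {0, 1}  B4 = {1, 4}  B5 = {0, 6}  B6 = {3, 7}  B7 = {1, 2}
Tree: B1–B2, B2–B3, B3–B4, B3–B5, B1–B6, B3–B7
Every bag has size at most 2, so the width is 2 − 1 = 1 and tw(G) ≤ 1. Since G has at least one edge (e.g. 3–5), it is not an edgeless graph, so tw(G) ≥ 1. Combining the bounds, tw(G) = 1.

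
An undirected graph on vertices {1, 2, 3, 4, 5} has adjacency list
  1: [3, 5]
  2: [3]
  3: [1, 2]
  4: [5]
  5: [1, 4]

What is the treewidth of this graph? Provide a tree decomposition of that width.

Every bag has size at most 2, so the width is 2 − 1 = 1 and tw(G) ≤ 1. G has an edge, so its treewidth is at least 1. Hence tw(G) = 1 exactly.

Treewidth 1.
One such decomposition:
Bags: B1 = {4, 5}  B2 = {1, 5}  B3 = {1, 3}  B4 = {2, 3}
Tree: B1–B2, B2–B3, B3–B4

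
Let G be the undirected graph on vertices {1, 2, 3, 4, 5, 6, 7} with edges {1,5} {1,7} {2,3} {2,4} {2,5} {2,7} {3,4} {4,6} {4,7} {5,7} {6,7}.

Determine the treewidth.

A width-2 tree decomposition is:
Bags: B1 = {2, 3, 4}  B2 = {2, 4, 7}  B3 = {2, 5, 7}  B4 = {1, 5, 7}  B5 = {4, 6, 7}
Tree: B1–B2, B2–B3, B3–B4, B2–B5
The largest bag has 3 vertices, giving width 2; this decomposition certifies tw(G) ≤ 2. For the lower bound, the 3 vertices {2, 3, 4} are pairwise adjacent, and any tree decomposition puts a clique entirely inside one bag — forcing width ≥ 2. The upper and lower bounds meet at 2, so that is the treewidth.

2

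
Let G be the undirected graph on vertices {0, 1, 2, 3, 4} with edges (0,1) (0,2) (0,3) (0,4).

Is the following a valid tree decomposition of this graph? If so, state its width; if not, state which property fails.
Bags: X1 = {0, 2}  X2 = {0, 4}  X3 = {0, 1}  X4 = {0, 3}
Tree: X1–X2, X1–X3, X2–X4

Yes; width 1.

Checking the three conditions: (i) the bags cover all of {0, 1, 2, 3, 4}; (ii) for each edge, some bag contains both endpoints; (iii) the bags containing any fixed vertex form a subtree. All hold, so the decomposition is valid with width 2 − 1 = 1.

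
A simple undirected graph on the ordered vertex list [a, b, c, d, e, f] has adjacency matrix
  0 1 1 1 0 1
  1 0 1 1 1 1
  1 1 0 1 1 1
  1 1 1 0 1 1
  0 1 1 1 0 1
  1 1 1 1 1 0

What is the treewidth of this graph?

4

A width-4 tree decomposition is:
Bags: B1 = {a, b, c, d, f}  B2 = {b, c, d, e, f}
Tree: B1–B2
Each bag holds 5 vertices, so the decomposition has width 4, which upper-bounds the treewidth. Conversely, {b, c, d, e, f} is a clique of size 5, and the vertices of any clique must share a bag in every tree decomposition; so some bag has ≥ 5 vertices and tw(G) ≥ 4. Combining the bounds, tw(G) = 4.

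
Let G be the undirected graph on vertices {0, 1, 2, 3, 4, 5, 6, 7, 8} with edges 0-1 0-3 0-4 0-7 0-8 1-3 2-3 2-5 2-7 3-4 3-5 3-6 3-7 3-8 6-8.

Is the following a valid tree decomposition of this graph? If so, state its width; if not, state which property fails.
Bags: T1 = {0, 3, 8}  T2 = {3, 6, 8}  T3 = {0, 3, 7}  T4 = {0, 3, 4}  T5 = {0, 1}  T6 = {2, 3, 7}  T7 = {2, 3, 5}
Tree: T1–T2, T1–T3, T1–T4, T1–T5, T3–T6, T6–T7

A tree decomposition must satisfy three properties: every vertex lies in some bag; for every edge, both endpoints lie together in some bag; and for every vertex, the bags containing it form a connected subtree. Here edge (3,1) lies in no bag, so the decomposition is invalid.

No — edge (3,1) lies in no bag.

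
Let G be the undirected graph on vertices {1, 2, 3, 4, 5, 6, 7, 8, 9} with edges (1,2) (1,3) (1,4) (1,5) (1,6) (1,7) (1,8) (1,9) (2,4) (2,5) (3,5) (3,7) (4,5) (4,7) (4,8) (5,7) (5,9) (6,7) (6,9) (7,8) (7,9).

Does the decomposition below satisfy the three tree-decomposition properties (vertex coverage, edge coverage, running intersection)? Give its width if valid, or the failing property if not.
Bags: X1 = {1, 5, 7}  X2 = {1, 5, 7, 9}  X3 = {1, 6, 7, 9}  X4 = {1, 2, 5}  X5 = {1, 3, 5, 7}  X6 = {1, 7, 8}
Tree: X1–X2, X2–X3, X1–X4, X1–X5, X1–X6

No — vertex 4 appears in no bag.

A tree decomposition must satisfy three properties: every vertex lies in some bag; for every edge, both endpoints lie together in some bag; and for every vertex, the bags containing it form a connected subtree. Here vertex 4 appears in no bag, so the decomposition is invalid.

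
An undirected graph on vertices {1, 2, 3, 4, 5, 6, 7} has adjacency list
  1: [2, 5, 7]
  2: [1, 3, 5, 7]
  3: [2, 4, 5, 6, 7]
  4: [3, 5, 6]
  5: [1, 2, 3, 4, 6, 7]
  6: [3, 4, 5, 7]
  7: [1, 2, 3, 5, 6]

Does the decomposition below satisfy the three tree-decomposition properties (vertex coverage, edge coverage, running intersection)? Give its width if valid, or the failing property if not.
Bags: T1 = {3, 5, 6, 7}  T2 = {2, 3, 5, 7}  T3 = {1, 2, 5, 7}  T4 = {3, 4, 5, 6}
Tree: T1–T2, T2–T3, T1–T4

Yes; width 3.

Checking the three conditions: (i) the bags cover all of {1, 2, 3, 4, 5, 6, 7}; (ii) for each edge, some bag contains both endpoints; (iii) the bags containing any fixed vertex form a subtree. All hold, so the decomposition is valid with width 4 − 1 = 3.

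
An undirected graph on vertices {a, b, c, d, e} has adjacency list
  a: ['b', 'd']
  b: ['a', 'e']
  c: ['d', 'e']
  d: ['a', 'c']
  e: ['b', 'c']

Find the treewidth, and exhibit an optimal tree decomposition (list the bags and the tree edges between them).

The largest bag has 3 vertices, giving width 2; this decomposition certifies tw(G) ≤ 2. Since c–d–a–b–e–c is a cycle in G, G is not acyclic. Forests are exactly the graphs of treewidth ≤ 1, so tw(G) ≥ 2. Combining the bounds, tw(G) = 2.

Treewidth 2.
One optimal decomposition is:
Bags: B1 = {a, c, d}  B2 = {a, b, c}  B3 = {b, c, e}
Tree: B1–B2, B2–B3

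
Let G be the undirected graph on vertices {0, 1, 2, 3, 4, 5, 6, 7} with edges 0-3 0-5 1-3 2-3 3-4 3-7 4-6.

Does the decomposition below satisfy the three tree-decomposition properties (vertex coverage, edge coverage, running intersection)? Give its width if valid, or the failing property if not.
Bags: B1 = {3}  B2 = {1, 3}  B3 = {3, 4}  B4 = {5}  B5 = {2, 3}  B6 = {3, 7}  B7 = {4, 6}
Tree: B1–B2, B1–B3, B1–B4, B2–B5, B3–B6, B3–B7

A tree decomposition must satisfy three properties: every vertex lies in some bag; for every edge, both endpoints lie together in some bag; and for every vertex, the bags containing it form a connected subtree. Here vertex 0 appears in no bag, so the decomposition is invalid.

No — vertex 0 appears in no bag.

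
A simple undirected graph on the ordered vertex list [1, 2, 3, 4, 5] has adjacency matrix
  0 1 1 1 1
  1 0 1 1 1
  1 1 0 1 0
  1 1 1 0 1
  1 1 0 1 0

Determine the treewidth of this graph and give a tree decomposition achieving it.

Each bag holds 4 vertices, so the decomposition has width 3, which upper-bounds the treewidth. Conversely, {1, 2, 3, 4} is a clique of size 4, and the vertices of any clique must share a bag in every tree decomposition; so some bag has ≥ 4 vertices and tw(G) ≥ 3. The upper and lower bounds meet at 3, so that is the treewidth.

Treewidth 3.
Bags: B1 = {1, 2, 4, 5}  B2 = {1, 2, 3, 4}
Tree: B1–B2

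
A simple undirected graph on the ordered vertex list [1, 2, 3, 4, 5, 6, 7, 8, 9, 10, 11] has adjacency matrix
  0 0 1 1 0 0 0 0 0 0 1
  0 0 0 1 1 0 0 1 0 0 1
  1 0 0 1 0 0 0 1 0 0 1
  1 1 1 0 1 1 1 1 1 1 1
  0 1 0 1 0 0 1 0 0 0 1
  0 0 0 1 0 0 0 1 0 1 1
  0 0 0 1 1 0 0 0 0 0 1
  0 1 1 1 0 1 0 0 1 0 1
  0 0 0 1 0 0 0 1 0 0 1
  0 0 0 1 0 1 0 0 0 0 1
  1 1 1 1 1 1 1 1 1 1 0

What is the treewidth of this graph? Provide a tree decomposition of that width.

Treewidth 3.
One such decomposition:
Bags: B1 = {2, 4, 8, 11}  B2 = {4, 6, 8, 11}  B3 = {2, 4, 5, 11}  B4 = {3, 4, 8, 11}  B5 = {4, 5, 7, 11}  B6 = {1, 3, 4, 11}  B7 = {4, 6, 10, 11}  B8 = {4, 8, 9, 11}
Tree: B1–B2, B1–B3, B2–B4, B3–B5, B4–B6, B2–B7, B1–B8

Each bag holds 4 vertices, so the decomposition has width 3, which upper-bounds the treewidth. Conversely, {1, 3, 4, 11} is a clique of size 4, and the vertices of any clique must share a bag in every tree decomposition; so some bag has ≥ 4 vertices and tw(G) ≥ 3. Hence tw(G) = 3 exactly.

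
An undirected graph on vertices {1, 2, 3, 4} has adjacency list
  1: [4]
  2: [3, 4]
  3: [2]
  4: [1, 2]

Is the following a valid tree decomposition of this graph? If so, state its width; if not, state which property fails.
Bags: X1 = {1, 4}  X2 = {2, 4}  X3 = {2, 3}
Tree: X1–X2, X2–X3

Yes; width 1.

Every vertex of G appears in some bag (union = {1, 2, 3, 4}); every edge is covered by a bag; and for each vertex v the set of bags containing v is connected in the bag tree. The decomposition is therefore valid. The largest bag has 2 vertices, so the width is 1.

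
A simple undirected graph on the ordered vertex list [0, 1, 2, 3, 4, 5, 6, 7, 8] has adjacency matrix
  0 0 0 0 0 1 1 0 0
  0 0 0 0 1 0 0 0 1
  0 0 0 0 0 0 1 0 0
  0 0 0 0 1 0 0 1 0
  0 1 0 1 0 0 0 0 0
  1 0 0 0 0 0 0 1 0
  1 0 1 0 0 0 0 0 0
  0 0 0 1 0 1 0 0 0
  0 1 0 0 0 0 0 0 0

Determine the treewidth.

1

A width-1 tree decomposition is:
Bags: B1 = {2, 6}  B2 = {0, 6}  B3 = {0, 5}  B4 = {5, 7}  B5 = {3, 7}  B6 = {3, 4}  B7 = {1, 4}  B8 = {1, 8}
Tree: B1–B2, B2–B3, B3–B4, B4–B5, B5–B6, B6–B7, B7–B8
Every bag has size at most 2, so the width is 2 − 1 = 1 and tw(G) ≤ 1. Any graph with an edge has treewidth ≥ 1, and G has the edge 2–6. Combining the bounds, tw(G) = 1.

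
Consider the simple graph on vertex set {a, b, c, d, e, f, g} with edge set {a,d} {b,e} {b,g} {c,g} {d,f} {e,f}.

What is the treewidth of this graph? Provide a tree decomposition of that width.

Each bag holds 2 vertices, so the decomposition has width 1, which upper-bounds the treewidth. Any graph with an edge has treewidth ≥ 1, and G has the edge a–d. Hence tw(G) = 1 exactly.

Treewidth 1.
One optimal decomposition is:
Bags: B1 = {a, d}  B2 = {d, f}  B3 = {e, f}  B4 = {b, e}  B5 = {b, g}  B6 = {c, g}
Tree: B1–B2, B2–B3, B3–B4, B4–B5, B5–B6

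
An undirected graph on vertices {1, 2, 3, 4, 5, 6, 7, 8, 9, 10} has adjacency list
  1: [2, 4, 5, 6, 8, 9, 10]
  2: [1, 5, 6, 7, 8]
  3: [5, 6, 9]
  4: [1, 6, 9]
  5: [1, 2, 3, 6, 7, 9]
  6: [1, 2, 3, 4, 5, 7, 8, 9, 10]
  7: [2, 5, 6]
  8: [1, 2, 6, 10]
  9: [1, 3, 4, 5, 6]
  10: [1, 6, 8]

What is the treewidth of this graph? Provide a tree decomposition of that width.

Treewidth 3.
One optimal decomposition is:
Bags: B1 = {1, 2, 5, 6}  B2 = {2, 5, 6, 7}  B3 = {1, 5, 6, 9}  B4 = {1, 2, 6, 8}  B5 = {1, 4, 6, 9}  B6 = {3, 5, 6, 9}  B7 = {1, 6, 8, 10}
Tree: B1–B2, B1–B3, B1–B4, B3–B5, B3–B6, B4–B7

Each bag holds 4 vertices, so the decomposition has width 3, which upper-bounds the treewidth. Conversely, {1, 4, 6, 9} is a clique of size 4, and the vertices of any clique must share a bag in every tree decomposition; so some bag has ≥ 4 vertices and tw(G) ≥ 3. The upper and lower bounds meet at 3, so that is the treewidth.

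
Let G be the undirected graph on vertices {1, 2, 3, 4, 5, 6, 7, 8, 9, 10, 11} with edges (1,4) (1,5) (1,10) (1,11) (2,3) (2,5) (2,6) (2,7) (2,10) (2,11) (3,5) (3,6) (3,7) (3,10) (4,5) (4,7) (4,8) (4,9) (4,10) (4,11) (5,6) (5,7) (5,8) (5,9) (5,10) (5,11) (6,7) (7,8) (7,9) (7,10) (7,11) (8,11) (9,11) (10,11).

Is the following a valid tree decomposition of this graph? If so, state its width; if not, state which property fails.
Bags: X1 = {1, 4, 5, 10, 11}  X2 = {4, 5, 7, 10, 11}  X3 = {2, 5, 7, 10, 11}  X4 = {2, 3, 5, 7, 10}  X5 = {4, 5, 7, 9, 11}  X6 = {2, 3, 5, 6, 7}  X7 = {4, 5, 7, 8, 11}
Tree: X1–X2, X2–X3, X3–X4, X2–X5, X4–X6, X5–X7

Yes; width 4.

Every vertex of G appears in some bag (union = {1, 2, 3, 4, 5, 6, 7, 8, 9, 10, 11}); every edge is covered by a bag; and for each vertex v the set of bags containing v is connected in the bag tree. The decomposition is therefore valid. The largest bag has 5 vertices, so the width is 4.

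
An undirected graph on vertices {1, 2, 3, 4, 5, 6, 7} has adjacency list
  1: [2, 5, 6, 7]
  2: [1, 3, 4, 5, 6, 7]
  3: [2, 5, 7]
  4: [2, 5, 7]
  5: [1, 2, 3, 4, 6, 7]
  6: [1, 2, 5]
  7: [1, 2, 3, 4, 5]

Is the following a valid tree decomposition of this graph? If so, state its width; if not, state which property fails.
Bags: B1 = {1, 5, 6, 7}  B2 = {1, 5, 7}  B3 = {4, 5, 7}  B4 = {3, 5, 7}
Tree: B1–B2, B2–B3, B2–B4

No — vertex 2 appears in no bag.

A tree decomposition must satisfy three properties: every vertex lies in some bag; for every edge, both endpoints lie together in some bag; and for every vertex, the bags containing it form a connected subtree. Here vertex 2 appears in no bag, so the decomposition is invalid.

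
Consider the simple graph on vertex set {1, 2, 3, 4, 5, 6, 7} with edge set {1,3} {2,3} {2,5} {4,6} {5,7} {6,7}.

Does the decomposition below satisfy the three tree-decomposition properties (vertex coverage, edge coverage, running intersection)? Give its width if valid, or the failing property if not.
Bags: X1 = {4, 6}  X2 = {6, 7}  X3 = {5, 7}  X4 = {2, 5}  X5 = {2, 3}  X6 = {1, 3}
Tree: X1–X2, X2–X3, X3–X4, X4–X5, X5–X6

Vertex coverage: the bags together contain {1, 2, 3, 4, 5, 6, 7}, the full vertex set. Edge coverage: each edge of G has both endpoints in at least one bag. Running intersection: for every vertex, the bags containing it form a connected subtree. All three properties hold, so this is a valid tree decomposition of width max|bag| − 1 = 1, and hence tw(G) ≤ 1.

Yes; width 1.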